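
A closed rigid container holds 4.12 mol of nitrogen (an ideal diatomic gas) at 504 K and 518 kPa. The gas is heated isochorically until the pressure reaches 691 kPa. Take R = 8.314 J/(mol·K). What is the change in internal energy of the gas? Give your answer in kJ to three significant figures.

Constant volume ⇒ W = 0, so Q = ΔU = nCᵥΔT with Cᵥ = 5R/2 = 20.79 J/(mol·K).
At constant V, T₂/T₁ = P₂/P₁ ⇒ ΔT = T₁(P₂/P₁ − 1) = 504·(691/518 − 1) = 168.3 K.
ΔU = (4.12)(20.79)(168.3) = 14414 J.

ΔU ≈ 14.4 kJ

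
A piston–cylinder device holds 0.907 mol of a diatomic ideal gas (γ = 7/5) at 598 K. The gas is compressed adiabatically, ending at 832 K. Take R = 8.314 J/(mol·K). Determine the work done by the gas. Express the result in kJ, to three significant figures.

W ≈ -4.41 kJ

Adiabatic ⇒ Q = 0, so W_by = −ΔU = nCᵥ(T₁ − T₂).
Cᵥ = 5R/2 = 20.79 J/(mol·K).
W = (0.907)(20.79)(598 − 832) = -4411 J.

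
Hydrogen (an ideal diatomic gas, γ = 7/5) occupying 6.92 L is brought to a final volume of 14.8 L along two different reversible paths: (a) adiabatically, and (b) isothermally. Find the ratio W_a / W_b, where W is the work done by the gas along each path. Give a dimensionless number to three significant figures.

W_a / W_b ≈ 0.862

Path (a) adiabatic: W = P₁V₁(1 − (V₁/V₂)^(γ−1))/(γ−1) → W_a/(P₁V₁) = 0.6555.
Path (b) isothermal: W = P₁V₁ ln(V₂/V₁) → W_b/(P₁V₁) = 0.7602.
W_a / W_b = 0.6555 / 0.7602 = 0.8623.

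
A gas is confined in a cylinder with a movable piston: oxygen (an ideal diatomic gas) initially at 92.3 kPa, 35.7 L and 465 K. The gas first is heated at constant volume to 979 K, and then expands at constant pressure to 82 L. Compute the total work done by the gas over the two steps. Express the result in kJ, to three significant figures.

W_total ≈ 9.00 kJ

Step 1 (isochoric): W = 0 (constant volume).
After step 1: P = 194.3 kPa (V unchanged).
Step 2 (isobaric): W = PΔV = (194.3 kPa)(82 − 35.7 L) = 8997 J.
W_total = 0 + 8997 = 8997 J.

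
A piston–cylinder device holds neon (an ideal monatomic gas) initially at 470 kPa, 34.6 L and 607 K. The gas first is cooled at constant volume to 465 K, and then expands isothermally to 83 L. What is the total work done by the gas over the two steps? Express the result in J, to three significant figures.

W_total ≈ 10900 J

Step 1 (isochoric): W = 0 (constant volume).
After step 1: P = 360 kPa (V unchanged).
Step 2 (isothermal): W = P₁V₁ ln(V₂/V₁) = (12458) ln(83/34.6) = 10900 J.
W_total = 0 + 10900 = 10900 J.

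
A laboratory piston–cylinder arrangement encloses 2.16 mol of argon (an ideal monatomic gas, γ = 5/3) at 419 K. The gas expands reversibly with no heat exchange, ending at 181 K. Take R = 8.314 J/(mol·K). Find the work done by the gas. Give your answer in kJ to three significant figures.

W ≈ 6.41 kJ

Adiabatic ⇒ Q = 0, so W_by = −ΔU = nCᵥ(T₁ − T₂).
Cᵥ = 3R/2 = 12.47 J/(mol·K).
W = (2.16)(12.47)(419 − 181) = 6411 J.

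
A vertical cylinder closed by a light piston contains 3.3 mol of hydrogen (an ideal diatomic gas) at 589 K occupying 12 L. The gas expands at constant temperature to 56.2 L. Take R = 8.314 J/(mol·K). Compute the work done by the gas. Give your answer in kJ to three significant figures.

Isothermal: W = nRT ln(V₂/V₁).
W = (3.3)(8.314)(589) × ln(56.2/12)
  = 16160 × 1.544
W_by_gas = 24951 J.

W ≈ 25.0 kJ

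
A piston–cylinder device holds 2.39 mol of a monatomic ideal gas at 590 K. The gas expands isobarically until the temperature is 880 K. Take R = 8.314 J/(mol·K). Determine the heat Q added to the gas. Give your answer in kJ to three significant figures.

Q ≈ 14.4 kJ

Isobaric: W = nRΔT = (2.39)(8.314)(290) = 5762 J.
ΔU = nCᵥΔT with Cᵥ = 3R/2: ΔU = (2.39)(12.47)(290) = 8644 J.
Q = ΔU + W = 8644 + 5762 = 14406 J.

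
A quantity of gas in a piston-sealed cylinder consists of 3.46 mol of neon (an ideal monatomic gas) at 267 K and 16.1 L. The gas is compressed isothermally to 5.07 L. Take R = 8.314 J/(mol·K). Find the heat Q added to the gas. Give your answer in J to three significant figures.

Q ≈ -8870 J

Isothermal ⇒ ΔU = 0, so Q = W = nRT ln(V₂/V₁).
Q = (3.46)(8.314)(267) ln(5.07/16.1) = 7681 × -1.155 = -8875 J.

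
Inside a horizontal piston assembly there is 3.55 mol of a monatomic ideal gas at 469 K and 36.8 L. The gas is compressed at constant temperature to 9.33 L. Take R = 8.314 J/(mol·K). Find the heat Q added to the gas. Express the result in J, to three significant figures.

Q ≈ -19000 J

Isothermal ⇒ ΔU = 0, so Q = W = nRT ln(V₂/V₁).
Q = (3.55)(8.314)(469) ln(9.33/36.8) = 13842 × -1.372 = -18995 J.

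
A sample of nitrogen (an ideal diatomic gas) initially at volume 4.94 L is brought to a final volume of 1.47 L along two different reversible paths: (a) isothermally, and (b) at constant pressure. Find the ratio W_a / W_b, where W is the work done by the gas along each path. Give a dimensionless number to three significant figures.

W_a / W_b ≈ 1.73

Path (a) isothermal: W = P₁V₁ ln(V₂/V₁) → W_a/(P₁V₁) = -1.212.
Path (b) isobaric: W = P₁(V₂ − V₁) → W_b/(P₁V₁) = -0.7024.
W_a / W_b = -1.212 / -0.7024 = 1.726.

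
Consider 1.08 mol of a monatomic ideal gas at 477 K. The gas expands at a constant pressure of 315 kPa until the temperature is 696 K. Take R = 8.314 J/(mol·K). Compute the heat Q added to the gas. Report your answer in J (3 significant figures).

Q ≈ 4920 J

Isobaric: W = nRΔT = (1.08)(8.314)(219) = 1966 J.
ΔU = nCᵥΔT with Cᵥ = 3R/2: ΔU = (1.08)(12.47)(219) = 2950 J.
Q = ΔU + W = 2950 + 1966 = 4916 J.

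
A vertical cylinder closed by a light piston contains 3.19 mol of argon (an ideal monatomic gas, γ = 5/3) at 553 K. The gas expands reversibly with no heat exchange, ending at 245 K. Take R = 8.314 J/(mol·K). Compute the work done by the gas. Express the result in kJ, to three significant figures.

Adiabatic ⇒ Q = 0, so W_by = −ΔU = nCᵥ(T₁ − T₂).
Cᵥ = 3R/2 = 12.47 J/(mol·K).
W = (3.19)(12.47)(553 − 245) = 12253 J.

W ≈ 12.3 kJ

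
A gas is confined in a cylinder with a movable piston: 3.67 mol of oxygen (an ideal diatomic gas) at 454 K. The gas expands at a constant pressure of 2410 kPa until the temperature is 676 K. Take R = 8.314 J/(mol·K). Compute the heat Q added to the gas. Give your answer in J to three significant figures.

Isobaric: W = nRΔT = (3.67)(8.314)(222) = 6774 J.
ΔU = nCᵥΔT with Cᵥ = 5R/2: ΔU = (3.67)(20.79)(222) = 16934 J.
Q = ΔU + W = 16934 + 6774 = 23708 J.

Q ≈ 23700 J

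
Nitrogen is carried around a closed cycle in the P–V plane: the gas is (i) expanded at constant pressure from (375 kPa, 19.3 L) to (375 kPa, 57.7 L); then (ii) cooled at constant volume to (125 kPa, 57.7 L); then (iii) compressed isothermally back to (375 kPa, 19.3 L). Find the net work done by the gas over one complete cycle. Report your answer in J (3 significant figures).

Leg (i): W = PΔV = (375)(57.7 − 19.3) = 14400 J.
Leg (ii): W = 0.
Leg (iii): W = PᵢVᵢ ln(V_f/Vᵢ) = (7212) ln(19.3/57.7) = -7899 J.
W_net = 14400 − 7899 = 6501 J.

W_net ≈ 6500 J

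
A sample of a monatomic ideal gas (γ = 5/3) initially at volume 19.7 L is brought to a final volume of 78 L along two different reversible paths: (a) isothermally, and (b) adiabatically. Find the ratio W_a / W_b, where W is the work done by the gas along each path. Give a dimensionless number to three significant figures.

W_a / W_b ≈ 1.53

Path (a) isothermal: W = P₁V₁ ln(V₂/V₁) → W_a/(P₁V₁) = 1.376.
Path (b) adiabatic: W = P₁V₁(1 − (V₁/V₂)^(γ−1))/(γ−1) → W_b/(P₁V₁) = 0.9007.
W_a / W_b = 1.376 / 0.9007 = 1.528.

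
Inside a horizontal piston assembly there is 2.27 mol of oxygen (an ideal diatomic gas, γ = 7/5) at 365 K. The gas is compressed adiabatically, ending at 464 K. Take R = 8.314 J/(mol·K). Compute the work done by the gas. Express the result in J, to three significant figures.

Adiabatic ⇒ Q = 0, so W_by = −ΔU = nCᵥ(T₁ − T₂).
Cᵥ = 5R/2 = 20.79 J/(mol·K).
W = (2.27)(20.79)(365 − 464) = -4671 J.

W ≈ -4670 J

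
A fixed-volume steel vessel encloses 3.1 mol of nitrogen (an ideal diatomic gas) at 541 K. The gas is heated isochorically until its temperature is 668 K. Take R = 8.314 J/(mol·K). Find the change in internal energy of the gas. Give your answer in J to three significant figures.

ΔU ≈ 8180 J

Constant volume ⇒ W = 0, so Q = ΔU = nCᵥΔT with Cᵥ = 5R/2 = 20.79 J/(mol·K).
ΔU = (3.1)(20.79)(668 − 541) = 8183 J.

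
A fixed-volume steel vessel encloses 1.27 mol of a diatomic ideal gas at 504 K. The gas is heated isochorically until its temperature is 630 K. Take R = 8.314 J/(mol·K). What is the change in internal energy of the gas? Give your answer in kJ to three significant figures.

ΔU ≈ 3.33 kJ

Constant volume ⇒ W = 0, so Q = ΔU = nCᵥΔT with Cᵥ = 5R/2 = 20.79 J/(mol·K).
ΔU = (1.27)(20.79)(630 − 504) = 3326 J.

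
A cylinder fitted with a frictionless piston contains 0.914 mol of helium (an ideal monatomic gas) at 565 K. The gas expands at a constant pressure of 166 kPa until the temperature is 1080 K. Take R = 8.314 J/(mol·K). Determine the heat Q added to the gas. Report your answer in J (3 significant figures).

Q ≈ 9780 J

Isobaric: W = nRΔT = (0.914)(8.314)(515) = 3913 J.
ΔU = nCᵥΔT with Cᵥ = 3R/2: ΔU = (0.914)(12.47)(515) = 5870 J.
Q = ΔU + W = 5870 + 3913 = 9784 J.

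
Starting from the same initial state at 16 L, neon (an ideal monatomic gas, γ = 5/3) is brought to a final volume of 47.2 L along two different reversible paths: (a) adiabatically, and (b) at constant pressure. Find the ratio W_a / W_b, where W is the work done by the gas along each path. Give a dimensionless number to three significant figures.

W_a / W_b ≈ 0.395

Path (a) adiabatic: W = P₁V₁(1 − (V₁/V₂)^(γ−1))/(γ−1) → W_a/(P₁V₁) = 0.7707.
Path (b) isobaric: W = P₁(V₂ − V₁) → W_b/(P₁V₁) = 1.95.
W_a / W_b = 0.7707 / 1.95 = 0.3953.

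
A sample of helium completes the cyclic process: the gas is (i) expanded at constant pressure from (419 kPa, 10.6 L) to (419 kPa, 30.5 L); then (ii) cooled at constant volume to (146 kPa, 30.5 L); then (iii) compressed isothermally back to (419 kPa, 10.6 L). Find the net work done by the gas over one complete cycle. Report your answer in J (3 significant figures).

Leg (i): W = PΔV = (419)(30.5 − 10.6) = 8338 J.
Leg (ii): W = 0.
Leg (iii): W = PᵢVᵢ ln(V_f/Vᵢ) = (4453) ln(10.6/30.5) = -4706 J.
W_net = 8338 − 4706 = 3632 J.

W_net ≈ 3630 J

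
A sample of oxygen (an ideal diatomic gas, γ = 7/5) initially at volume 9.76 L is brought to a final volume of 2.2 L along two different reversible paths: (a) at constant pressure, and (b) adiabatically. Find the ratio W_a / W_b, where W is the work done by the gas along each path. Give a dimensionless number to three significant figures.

Path (a) isobaric: W = P₁(V₂ − V₁) → W_a/(P₁V₁) = -0.7746.
Path (b) adiabatic: W = P₁V₁(1 − (V₁/V₂)^(γ−1))/(γ−1) → W_b/(P₁V₁) = -2.037.
W_a / W_b = -0.7746 / -2.037 = 0.3803.

W_a / W_b ≈ 0.380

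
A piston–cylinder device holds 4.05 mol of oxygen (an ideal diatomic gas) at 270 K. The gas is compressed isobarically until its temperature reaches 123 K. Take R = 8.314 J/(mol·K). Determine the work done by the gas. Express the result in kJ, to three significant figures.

Isobaric: W = P ΔV = nR ΔT.
W = (4.05)(8.314)(123 − 270) = -4950 J.

W ≈ -4.95 kJ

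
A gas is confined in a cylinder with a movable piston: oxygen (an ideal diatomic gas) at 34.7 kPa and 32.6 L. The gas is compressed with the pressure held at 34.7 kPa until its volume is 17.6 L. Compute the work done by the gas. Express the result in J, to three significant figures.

W ≈ -520 J

Isobaric: W = P ΔV.
W = (34.7 kPa)(17.6 − 32.6 L) = (34.7)(-15) = -520.5 J.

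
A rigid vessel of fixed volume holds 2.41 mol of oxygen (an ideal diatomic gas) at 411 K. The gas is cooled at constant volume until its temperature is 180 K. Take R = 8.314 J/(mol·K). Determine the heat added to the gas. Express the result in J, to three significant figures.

Q ≈ -11600 J

Constant volume ⇒ W = 0, so Q = ΔU = nCᵥΔT with Cᵥ = 5R/2 = 20.79 J/(mol·K).
ΔU = (2.41)(20.79)(180 − 411) = -11571 J.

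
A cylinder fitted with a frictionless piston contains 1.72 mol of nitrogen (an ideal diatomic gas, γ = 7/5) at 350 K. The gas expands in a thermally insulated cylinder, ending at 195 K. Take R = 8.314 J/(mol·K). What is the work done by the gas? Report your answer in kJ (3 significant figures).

W ≈ 5.54 kJ

Adiabatic ⇒ Q = 0, so W_by = −ΔU = nCᵥ(T₁ − T₂).
Cᵥ = 5R/2 = 20.79 J/(mol·K).
W = (1.72)(20.79)(350 − 195) = 5541 J.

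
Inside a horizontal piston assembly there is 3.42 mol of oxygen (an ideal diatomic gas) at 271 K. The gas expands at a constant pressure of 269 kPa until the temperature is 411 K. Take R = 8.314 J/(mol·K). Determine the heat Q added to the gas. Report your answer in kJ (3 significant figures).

Isobaric: W = nRΔT = (3.42)(8.314)(140) = 3981 J.
ΔU = nCᵥΔT with Cᵥ = 5R/2: ΔU = (3.42)(20.79)(140) = 9952 J.
Q = ΔU + W = 9952 + 3981 = 13933 J.

Q ≈ 13.9 kJ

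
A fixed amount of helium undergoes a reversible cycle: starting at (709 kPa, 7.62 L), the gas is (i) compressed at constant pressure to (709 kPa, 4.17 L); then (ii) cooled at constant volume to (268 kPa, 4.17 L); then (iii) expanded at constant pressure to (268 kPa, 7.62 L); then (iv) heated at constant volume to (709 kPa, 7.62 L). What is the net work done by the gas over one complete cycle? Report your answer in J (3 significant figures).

Constant-volume legs do no work.
W(i) = (709)(4.17 − 7.62) = -2446 J; W(iii) = (268)(7.62 − 4.17) = 924.6 J.
W_net = -2446 + 924.6 = -1521 J (the counter-clockwise enclosed area).

W_net ≈ -1520 J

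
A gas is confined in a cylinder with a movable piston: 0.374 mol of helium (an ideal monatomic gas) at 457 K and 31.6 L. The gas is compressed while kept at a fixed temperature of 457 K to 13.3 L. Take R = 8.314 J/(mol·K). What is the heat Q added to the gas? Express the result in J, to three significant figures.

Q ≈ -1230 J

Isothermal ⇒ ΔU = 0, so Q = W = nRT ln(V₂/V₁).
Q = (0.374)(8.314)(457) ln(13.3/31.6) = 1421 × -0.8654 = -1230 J.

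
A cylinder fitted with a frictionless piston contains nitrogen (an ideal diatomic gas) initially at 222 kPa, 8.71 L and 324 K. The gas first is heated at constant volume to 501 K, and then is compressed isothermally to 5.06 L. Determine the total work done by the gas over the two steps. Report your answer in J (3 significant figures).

W_total ≈ -1620 J

Step 1 (isochoric): W = 0 (constant volume).
After step 1: P = 343.3 kPa (V unchanged).
Step 2 (isothermal): W = P₁V₁ ln(V₂/V₁) = (2990) ln(5.06/8.71) = -1624 J.
W_total = 0 − 1624 = -1624 J.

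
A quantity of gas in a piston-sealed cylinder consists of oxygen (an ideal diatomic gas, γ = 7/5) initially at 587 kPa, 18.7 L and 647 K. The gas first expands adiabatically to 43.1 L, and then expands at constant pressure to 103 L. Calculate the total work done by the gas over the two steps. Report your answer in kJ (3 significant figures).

W_total ≈ 18.7 kJ

Step 1 (adiabatic): W = (P₁V₁ − P₂V₂)/(γ−1) = (10977 − 7860)/0.4 = 7792 J.
After step 1: P = 182.4 kPa, V = 43.1 L, T = 463.3 K.
Step 2 (isobaric): W = PΔV = (182.4 kPa)(103 − 43.1 L) = 10924 J.
W_total = 7792 + 10924 = 18716 J.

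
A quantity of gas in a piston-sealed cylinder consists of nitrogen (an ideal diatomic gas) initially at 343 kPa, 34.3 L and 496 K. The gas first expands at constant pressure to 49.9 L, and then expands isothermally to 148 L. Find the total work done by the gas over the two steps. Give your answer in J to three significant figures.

W_total ≈ 24000 J

Step 1 (isobaric): W = PΔV = (343 kPa)(49.9 − 34.3 L) = 5351 J.
After step 1: P = 343 kPa, V = 49.9 L, T = 721.6 K.
Step 2 (isothermal): W = P₁V₁ ln(V₂/V₁) = (17116) ln(148/49.9) = 18608 J.
W_total = 5351 + 18608 = 23959 J.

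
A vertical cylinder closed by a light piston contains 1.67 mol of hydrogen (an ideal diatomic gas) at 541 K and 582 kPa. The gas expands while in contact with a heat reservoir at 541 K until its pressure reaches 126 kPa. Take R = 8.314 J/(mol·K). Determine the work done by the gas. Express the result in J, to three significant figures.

W ≈ 11500 J

Isothermal process: W = nRT ln(V₂/V₁) = nRT ln(P₁/P₂).
W = (1.67)(8.314)(541) × ln(582/126)
  = 7511 × ln(4.619) = 7511 × 1.53
W_by_gas = 11494 J.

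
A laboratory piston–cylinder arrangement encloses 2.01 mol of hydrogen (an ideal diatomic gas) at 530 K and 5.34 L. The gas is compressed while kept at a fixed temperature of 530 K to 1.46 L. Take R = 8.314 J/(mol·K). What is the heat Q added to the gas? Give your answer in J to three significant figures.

Isothermal ⇒ ΔU = 0, so Q = W = nRT ln(V₂/V₁).
Q = (2.01)(8.314)(530) ln(1.46/5.34) = 8857 × -1.297 = -11486 J.

Q ≈ -11500 J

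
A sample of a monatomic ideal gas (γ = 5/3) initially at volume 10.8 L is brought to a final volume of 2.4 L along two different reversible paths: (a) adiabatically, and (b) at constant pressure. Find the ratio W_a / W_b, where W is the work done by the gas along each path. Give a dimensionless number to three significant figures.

W_a / W_b ≈ 3.33

Path (a) adiabatic: W = P₁V₁(1 − (V₁/V₂)^(γ−1))/(γ−1) → W_a/(P₁V₁) = -2.589.
Path (b) isobaric: W = P₁(V₂ − V₁) → W_b/(P₁V₁) = -0.7778.
W_a / W_b = -2.589 / -0.7778 = 3.328.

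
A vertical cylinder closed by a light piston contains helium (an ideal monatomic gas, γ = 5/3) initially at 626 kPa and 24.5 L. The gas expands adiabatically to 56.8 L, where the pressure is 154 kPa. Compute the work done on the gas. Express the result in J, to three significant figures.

Adiabatic: W = (P₁V₁ − P₂V₂)/(γ − 1) with γ = 5/3.
P₁V₁ = 15337 J, P₂V₂ = 8747 J.
W = (15337 − 8747) / 0.6667 = 9885 J.
Work on gas = −W_by = -9885 J.

W ≈ -9880 J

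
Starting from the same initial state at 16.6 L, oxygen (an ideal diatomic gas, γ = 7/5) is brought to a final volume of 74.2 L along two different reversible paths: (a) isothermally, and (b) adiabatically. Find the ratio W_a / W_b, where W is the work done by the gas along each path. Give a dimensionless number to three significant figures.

W_a / W_b ≈ 1.33

Path (a) isothermal: W = P₁V₁ ln(V₂/V₁) → W_a/(P₁V₁) = 1.497.
Path (b) adiabatic: W = P₁V₁(1 − (V₁/V₂)^(γ−1))/(γ−1) → W_b/(P₁V₁) = 1.127.
W_a / W_b = 1.497 / 1.127 = 1.329.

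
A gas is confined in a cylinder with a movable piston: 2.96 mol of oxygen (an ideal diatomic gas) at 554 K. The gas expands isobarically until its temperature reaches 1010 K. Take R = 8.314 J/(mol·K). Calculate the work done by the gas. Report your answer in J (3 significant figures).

W ≈ 11200 J

Isobaric: W = P ΔV = nR ΔT.
W = (2.96)(8.314)(1010 − 554) = 11222 J.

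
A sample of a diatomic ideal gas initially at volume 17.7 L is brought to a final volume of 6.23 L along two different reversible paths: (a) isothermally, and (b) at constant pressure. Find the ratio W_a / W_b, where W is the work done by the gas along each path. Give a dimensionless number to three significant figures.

Path (a) isothermal: W = P₁V₁ ln(V₂/V₁) → W_a/(P₁V₁) = -1.044.
Path (b) isobaric: W = P₁(V₂ − V₁) → W_b/(P₁V₁) = -0.648.
W_a / W_b = -1.044 / -0.648 = 1.611.

W_a / W_b ≈ 1.61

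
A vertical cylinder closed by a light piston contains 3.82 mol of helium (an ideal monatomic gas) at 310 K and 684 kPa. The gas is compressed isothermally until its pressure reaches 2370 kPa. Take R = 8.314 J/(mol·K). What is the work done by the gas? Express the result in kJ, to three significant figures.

Isothermal process: W = nRT ln(V₂/V₁) = nRT ln(P₁/P₂).
W = (3.82)(8.314)(310) × ln(684/2370)
  = 9845 × ln(0.2886) = 9845 × -1.243
W_by_gas = -12235 J.

W ≈ -12.2 kJ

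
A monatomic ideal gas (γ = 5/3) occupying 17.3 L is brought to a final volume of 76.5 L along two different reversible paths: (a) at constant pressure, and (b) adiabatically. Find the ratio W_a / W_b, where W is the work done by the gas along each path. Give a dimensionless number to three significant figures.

W_a / W_b ≈ 3.63

Path (a) isobaric: W = P₁(V₂ − V₁) → W_a/(P₁V₁) = 3.422.
Path (b) adiabatic: W = P₁V₁(1 − (V₁/V₂)^(γ−1))/(γ−1) → W_b/(P₁V₁) = 0.9432.
W_a / W_b = 3.422 / 0.9432 = 3.628.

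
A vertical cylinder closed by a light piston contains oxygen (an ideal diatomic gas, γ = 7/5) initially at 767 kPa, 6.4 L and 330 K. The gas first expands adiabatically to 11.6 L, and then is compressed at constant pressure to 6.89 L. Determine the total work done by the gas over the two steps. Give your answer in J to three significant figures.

Step 1 (adiabatic): W = (P₁V₁ − P₂V₂)/(γ−1) = (4909 − 3870)/0.4 = 2598 J.
After step 1: P = 333.6 kPa, V = 11.6 L, T = 260.1 K.
Step 2 (isobaric): W = PΔV = (333.6 kPa)(6.89 − 11.6 L) = -1571 J.
W_total = 2598 − 1571 = 1027 J.

W_total ≈ 1030 J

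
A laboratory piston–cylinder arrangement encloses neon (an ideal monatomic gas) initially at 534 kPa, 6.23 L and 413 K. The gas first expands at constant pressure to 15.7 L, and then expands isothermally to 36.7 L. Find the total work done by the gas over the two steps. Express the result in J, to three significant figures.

W_total ≈ 12200 J

Step 1 (isobaric): W = PΔV = (534 kPa)(15.7 − 6.23 L) = 5057 J.
After step 1: P = 534 kPa, V = 15.7 L, T = 1041 K.
Step 2 (isothermal): W = P₁V₁ ln(V₂/V₁) = (8384) ln(36.7/15.7) = 7119 J.
W_total = 5057 + 7119 = 12176 J.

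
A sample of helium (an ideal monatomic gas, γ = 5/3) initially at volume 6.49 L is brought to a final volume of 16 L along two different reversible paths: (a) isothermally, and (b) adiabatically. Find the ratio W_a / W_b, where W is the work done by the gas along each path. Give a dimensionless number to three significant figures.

Path (a) isothermal: W = P₁V₁ ln(V₂/V₁) → W_a/(P₁V₁) = 0.9023.
Path (b) adiabatic: W = P₁V₁(1 − (V₁/V₂)^(γ−1))/(γ−1) → W_b/(P₁V₁) = 0.6781.
W_a / W_b = 0.9023 / 0.6781 = 1.331.

W_a / W_b ≈ 1.33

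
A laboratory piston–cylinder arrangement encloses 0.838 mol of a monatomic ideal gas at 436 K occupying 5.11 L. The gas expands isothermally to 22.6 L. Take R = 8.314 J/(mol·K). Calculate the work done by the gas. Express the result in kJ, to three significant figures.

Isothermal: W = nRT ln(V₂/V₁).
W = (0.838)(8.314)(436) × ln(22.6/5.11)
  = 3038 × 1.487
W_by_gas = 4516 J.

W ≈ 4.52 kJ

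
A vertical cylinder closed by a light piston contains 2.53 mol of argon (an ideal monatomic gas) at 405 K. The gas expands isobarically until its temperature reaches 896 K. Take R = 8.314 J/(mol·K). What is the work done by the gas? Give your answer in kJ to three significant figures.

Isobaric: W = P ΔV = nR ΔT.
W = (2.53)(8.314)(896 − 405) = 10328 J.

W ≈ 10.3 kJ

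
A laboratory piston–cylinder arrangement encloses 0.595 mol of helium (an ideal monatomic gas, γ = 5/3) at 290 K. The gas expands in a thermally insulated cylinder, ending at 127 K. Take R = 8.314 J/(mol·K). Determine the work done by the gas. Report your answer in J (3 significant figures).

W ≈ 1210 J

Adiabatic ⇒ Q = 0, so W_by = −ΔU = nCᵥ(T₁ − T₂).
Cᵥ = 3R/2 = 12.47 J/(mol·K).
W = (0.595)(12.47)(290 − 127) = 1209 J.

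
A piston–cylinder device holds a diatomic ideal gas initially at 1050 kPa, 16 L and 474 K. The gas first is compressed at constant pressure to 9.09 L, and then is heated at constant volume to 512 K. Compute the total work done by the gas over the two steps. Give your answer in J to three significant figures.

W_total ≈ -7260 J

Step 1 (isobaric): W = PΔV = (1050 kPa)(9.09 − 16 L) = -7256 J.
Step 2 (isochoric): W = 0 (constant volume).
W_total = -7256 + 0 = -7256 J.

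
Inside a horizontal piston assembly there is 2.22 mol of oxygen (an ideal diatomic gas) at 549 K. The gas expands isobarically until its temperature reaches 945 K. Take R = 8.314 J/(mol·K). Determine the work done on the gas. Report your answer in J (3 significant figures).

Isobaric: W = P ΔV = nR ΔT.
W = (2.22)(8.314)(945 − 549) = 7309 J.
Work on gas = −W_by = -7309 J.

W ≈ -7310 J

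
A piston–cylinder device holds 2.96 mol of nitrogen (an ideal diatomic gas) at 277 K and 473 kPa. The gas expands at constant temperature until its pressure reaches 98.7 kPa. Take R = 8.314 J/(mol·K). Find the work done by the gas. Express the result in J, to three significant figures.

Isothermal process: W = nRT ln(V₂/V₁) = nRT ln(P₁/P₂).
W = (2.96)(8.314)(277) × ln(473/98.7)
  = 6817 × ln(4.792) = 6817 × 1.567
W_by_gas = 10682 J.

W ≈ 10700 J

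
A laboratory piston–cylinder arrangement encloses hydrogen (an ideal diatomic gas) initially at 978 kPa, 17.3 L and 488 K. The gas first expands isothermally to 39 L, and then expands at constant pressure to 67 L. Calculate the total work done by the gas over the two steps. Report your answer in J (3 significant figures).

W_total ≈ 25900 J

Step 1 (isothermal): W = P₁V₁ ln(V₂/V₁) = (16919) ln(39/17.3) = 13753 J.
After step 1: P = 433.8 kPa, V = 39 L, T = 488 K.
Step 2 (isobaric): W = PΔV = (433.8 kPa)(67 − 39 L) = 12147 J.
W_total = 13753 + 12147 = 25900 J.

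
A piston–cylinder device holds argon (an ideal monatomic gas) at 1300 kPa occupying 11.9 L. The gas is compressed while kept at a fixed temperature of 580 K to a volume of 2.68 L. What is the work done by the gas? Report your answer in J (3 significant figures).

Isothermal: W = nRT ln(V₂/V₁) = P₁V₁ ln(V₂/V₁).
P₁V₁ = (1300 kPa)(11.9 L) = 15470 J.
W = 15470 × ln(2.68/11.9) = 15470 × -1.491
W_by_gas = -23061 J.

W ≈ -23100 J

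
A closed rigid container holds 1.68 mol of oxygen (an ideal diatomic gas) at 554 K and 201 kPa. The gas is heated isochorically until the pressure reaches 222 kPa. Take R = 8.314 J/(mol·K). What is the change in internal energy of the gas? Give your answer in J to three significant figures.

Constant volume ⇒ W = 0, so Q = ΔU = nCᵥΔT with Cᵥ = 5R/2 = 20.79 J/(mol·K).
At constant V, T₂/T₁ = P₂/P₁ ⇒ ΔT = T₁(P₂/P₁ − 1) = 554·(222/201 − 1) = 57.88 K.
ΔU = (1.68)(20.79)(57.88) = 2021 J.

ΔU ≈ 2020 J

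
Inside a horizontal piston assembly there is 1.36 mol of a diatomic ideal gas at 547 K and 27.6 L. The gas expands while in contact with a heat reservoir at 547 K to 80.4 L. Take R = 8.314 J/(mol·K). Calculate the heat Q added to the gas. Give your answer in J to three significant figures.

Q ≈ 6610 J

Isothermal ⇒ ΔU = 0, so Q = W = nRT ln(V₂/V₁).
Q = (1.36)(8.314)(547) ln(80.4/27.6) = 6185 × 1.069 = 6613 J.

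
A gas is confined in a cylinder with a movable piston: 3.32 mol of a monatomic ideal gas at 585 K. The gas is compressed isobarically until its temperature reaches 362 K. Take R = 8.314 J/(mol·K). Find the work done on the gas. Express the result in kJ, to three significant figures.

Isobaric: W = P ΔV = nR ΔT.
W = (3.32)(8.314)(362 − 585) = -6155 J.
Work on gas = −W_by = 6155 J.

W ≈ 6.16 kJ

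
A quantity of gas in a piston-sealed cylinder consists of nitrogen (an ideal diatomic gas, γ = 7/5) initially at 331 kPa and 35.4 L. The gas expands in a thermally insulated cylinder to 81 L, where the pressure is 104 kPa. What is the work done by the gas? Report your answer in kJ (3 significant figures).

Adiabatic: W = (P₁V₁ − P₂V₂)/(γ − 1) with γ = 7/5.
P₁V₁ = 11717 J, P₂V₂ = 8424 J.
W = (11717 − 8424) / 0.4 = 8234 J.

W ≈ 8.23 kJ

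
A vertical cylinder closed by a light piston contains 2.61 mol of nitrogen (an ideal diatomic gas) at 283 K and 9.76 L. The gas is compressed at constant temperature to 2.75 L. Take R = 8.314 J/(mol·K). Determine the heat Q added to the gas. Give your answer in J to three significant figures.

Q ≈ -7780 J

Isothermal ⇒ ΔU = 0, so Q = W = nRT ln(V₂/V₁).
Q = (2.61)(8.314)(283) ln(2.75/9.76) = 6141 × -1.267 = -7779 J.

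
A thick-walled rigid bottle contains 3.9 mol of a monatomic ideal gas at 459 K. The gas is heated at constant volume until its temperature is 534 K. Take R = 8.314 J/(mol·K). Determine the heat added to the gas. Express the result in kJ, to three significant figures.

Q ≈ 3.65 kJ

Constant volume ⇒ W = 0, so Q = ΔU = nCᵥΔT with Cᵥ = 3R/2 = 12.47 J/(mol·K).
ΔU = (3.9)(12.47)(534 − 459) = 3648 J.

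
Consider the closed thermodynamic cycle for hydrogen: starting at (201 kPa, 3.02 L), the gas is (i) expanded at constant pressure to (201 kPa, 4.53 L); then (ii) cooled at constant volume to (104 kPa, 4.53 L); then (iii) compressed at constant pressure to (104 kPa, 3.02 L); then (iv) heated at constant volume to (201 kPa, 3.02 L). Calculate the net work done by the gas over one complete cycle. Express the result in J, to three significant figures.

Constant-volume legs do no work.
W(i) = (201)(4.53 − 3.02) = 303.5 J; W(iii) = (104)(3.02 − 4.53) = -157 J.
W_net = 303.5 − 157 = 146.5 J (the clockwise enclosed area).

W_net ≈ 146 J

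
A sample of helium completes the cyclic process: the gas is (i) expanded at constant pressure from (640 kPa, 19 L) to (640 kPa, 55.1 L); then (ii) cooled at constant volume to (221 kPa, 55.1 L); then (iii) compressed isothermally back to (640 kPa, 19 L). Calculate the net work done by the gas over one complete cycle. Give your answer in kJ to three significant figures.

W_net ≈ 10.1 kJ

Leg (i): W = PΔV = (640)(55.1 − 19) = 23104 J.
Leg (ii): W = 0.
Leg (iii): W = PᵢVᵢ ln(V_f/Vᵢ) = (12177) ln(19/55.1) = -12965 J.
W_net = 23104 − 12965 = 10139 J.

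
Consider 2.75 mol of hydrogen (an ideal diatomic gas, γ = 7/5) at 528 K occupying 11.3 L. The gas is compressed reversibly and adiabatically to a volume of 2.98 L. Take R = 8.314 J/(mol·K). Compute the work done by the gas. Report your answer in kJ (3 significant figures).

Adiabatic: TV^(γ−1) = const with γ = 7/5.
T₂ = T₁ (V₁/V₂)^(γ−1) = 528 × (11.3/2.98)^0.4 = 528 × 1.704 = 899.9 K.
W_by = nCᵥ(T₁ − T₂) = (2.75)(20.79)(528 − 899.9) = -21256 J.

W ≈ -21.3 kJ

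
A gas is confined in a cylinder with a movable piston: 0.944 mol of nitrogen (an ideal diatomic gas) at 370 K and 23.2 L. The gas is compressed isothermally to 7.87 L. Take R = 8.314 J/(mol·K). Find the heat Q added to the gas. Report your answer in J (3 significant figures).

Q ≈ -3140 J

Isothermal ⇒ ΔU = 0, so Q = W = nRT ln(V₂/V₁).
Q = (0.944)(8.314)(370) ln(7.87/23.2) = 2904 × -1.081 = -3139 J.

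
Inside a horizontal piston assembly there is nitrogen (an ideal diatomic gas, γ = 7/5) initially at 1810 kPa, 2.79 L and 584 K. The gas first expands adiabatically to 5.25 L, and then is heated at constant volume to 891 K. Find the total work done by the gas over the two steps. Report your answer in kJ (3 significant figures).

W_total ≈ 2.82 kJ

Step 1 (adiabatic): W = (P₁V₁ − P₂V₂)/(γ−1) = (5050 − 3922)/0.4 = 2821 J.
Step 2 (isochoric): W = 0 (constant volume).
W_total = 2821 + 0 = 2821 J.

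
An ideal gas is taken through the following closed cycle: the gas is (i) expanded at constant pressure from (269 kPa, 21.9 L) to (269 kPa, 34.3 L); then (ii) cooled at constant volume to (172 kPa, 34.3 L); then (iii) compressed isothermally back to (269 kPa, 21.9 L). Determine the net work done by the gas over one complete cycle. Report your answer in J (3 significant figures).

Leg (i): W = PΔV = (269)(34.3 − 21.9) = 3336 J.
Leg (ii): W = 0.
Leg (iii): W = PᵢVᵢ ln(V_f/Vᵢ) = (5900) ln(21.9/34.3) = -2647 J.
W_net = 3336 − 2647 = 688.7 J.

W_net ≈ 689 J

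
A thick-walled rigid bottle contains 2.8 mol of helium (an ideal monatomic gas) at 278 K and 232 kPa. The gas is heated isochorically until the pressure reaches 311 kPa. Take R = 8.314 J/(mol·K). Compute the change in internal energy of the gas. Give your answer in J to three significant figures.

ΔU ≈ 3310 J

Constant volume ⇒ W = 0, so Q = ΔU = nCᵥΔT with Cᵥ = 3R/2 = 12.47 J/(mol·K).
At constant V, T₂/T₁ = P₂/P₁ ⇒ ΔT = T₁(P₂/P₁ − 1) = 278·(311/232 − 1) = 94.66 K.
ΔU = (2.8)(12.47)(94.66) = 3306 J.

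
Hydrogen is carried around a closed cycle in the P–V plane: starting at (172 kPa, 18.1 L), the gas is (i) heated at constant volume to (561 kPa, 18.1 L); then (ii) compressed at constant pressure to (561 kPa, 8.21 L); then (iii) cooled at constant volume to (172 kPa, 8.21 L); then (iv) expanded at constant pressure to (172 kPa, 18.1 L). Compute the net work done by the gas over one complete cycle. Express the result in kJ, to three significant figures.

Constant-volume legs do no work.
W(ii) = (561)(8.21 − 18.1) = -5548 J; W(iv) = (172)(18.1 − 8.21) = 1701 J.
W_net = -5548 + 1701 = -3847 J (the counter-clockwise enclosed area).

W_net ≈ -3.85 kJ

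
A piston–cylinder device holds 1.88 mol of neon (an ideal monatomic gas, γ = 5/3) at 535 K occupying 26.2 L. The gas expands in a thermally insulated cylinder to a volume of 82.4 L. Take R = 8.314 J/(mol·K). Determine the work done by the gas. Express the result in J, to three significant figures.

W ≈ 6700 J

Adiabatic: TV^(γ−1) = const with γ = 5/3.
T₂ = T₁ (V₁/V₂)^(γ−1) = 535 × (26.2/82.4)^0.667 = 535 × 0.4659 = 249.2 K.
W_by = nCᵥ(T₁ − T₂) = (1.88)(12.47)(535 − 249.2) = 6700 J.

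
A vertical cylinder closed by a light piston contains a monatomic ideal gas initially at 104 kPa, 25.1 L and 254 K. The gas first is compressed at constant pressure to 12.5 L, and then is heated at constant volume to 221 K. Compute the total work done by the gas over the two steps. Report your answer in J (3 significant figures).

W_total ≈ -1310 J

Step 1 (isobaric): W = PΔV = (104 kPa)(12.5 − 25.1 L) = -1310 J.
Step 2 (isochoric): W = 0 (constant volume).
W_total = -1310 + 0 = -1310 J.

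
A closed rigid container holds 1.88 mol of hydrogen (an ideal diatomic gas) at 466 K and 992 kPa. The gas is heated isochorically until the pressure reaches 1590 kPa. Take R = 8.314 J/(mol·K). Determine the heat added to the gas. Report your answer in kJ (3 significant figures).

Q ≈ 11.0 kJ

Constant volume ⇒ W = 0, so Q = ΔU = nCᵥΔT with Cᵥ = 5R/2 = 20.79 J/(mol·K).
At constant V, T₂/T₁ = P₂/P₁ ⇒ ΔT = T₁(P₂/P₁ − 1) = 466·(1590/992 − 1) = 280.9 K.
ΔU = (1.88)(20.79)(280.9) = 10977 J.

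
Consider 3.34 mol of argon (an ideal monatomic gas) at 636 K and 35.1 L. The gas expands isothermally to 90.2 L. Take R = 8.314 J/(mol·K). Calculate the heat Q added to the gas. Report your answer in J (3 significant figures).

Isothermal ⇒ ΔU = 0, so Q = W = nRT ln(V₂/V₁).
Q = (3.34)(8.314)(636) ln(90.2/35.1) = 17661 × 0.9438 = 16669 J.

Q ≈ 16700 J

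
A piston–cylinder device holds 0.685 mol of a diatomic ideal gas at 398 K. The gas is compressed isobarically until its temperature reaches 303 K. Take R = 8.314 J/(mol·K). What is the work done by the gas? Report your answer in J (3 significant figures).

W ≈ -541 J

Isobaric: W = P ΔV = nR ΔT.
W = (0.685)(8.314)(303 − 398) = -541 J.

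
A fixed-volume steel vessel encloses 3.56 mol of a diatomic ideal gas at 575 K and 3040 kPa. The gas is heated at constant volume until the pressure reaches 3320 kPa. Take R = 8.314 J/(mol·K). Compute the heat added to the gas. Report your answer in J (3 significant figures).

Q ≈ 3920 J

Constant volume ⇒ W = 0, so Q = ΔU = nCᵥΔT with Cᵥ = 5R/2 = 20.79 J/(mol·K).
At constant V, T₂/T₁ = P₂/P₁ ⇒ ΔT = T₁(P₂/P₁ − 1) = 575·(3320/3040 − 1) = 52.96 K.
ΔU = (3.56)(20.79)(52.96) = 3919 J.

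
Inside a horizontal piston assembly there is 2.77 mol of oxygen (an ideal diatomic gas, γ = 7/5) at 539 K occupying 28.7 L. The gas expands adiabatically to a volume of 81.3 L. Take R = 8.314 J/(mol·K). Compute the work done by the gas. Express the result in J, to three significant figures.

Adiabatic: TV^(γ−1) = const with γ = 7/5.
T₂ = T₁ (V₁/V₂)^(γ−1) = 539 × (28.7/81.3)^0.4 = 539 × 0.6594 = 355.4 K.
W_by = nCᵥ(T₁ − T₂) = (2.77)(20.79)(539 − 355.4) = 10571 J.

W ≈ 10600 J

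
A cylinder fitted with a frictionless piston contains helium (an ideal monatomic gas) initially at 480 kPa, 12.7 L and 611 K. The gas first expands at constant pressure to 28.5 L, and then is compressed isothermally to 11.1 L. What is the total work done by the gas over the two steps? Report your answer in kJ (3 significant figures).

Step 1 (isobaric): W = PΔV = (480 kPa)(28.5 − 12.7 L) = 7584 J.
After step 1: P = 480 kPa, V = 28.5 L, T = 1371 K.
Step 2 (isothermal): W = P₁V₁ ln(V₂/V₁) = (13680) ln(11.1/28.5) = -12900 J.
W_total = 7584 − 12900 = -5316 J.

W_total ≈ -5.32 kJ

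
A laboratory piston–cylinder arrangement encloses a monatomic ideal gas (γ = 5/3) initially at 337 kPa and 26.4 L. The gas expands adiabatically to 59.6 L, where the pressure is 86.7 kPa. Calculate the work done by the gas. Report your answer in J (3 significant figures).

Adiabatic: W = (P₁V₁ − P₂V₂)/(γ − 1) with γ = 5/3.
P₁V₁ = 8897 J, P₂V₂ = 5167 J.
W = (8897 − 5167) / 0.6667 = 5594 J.

W ≈ 5590 J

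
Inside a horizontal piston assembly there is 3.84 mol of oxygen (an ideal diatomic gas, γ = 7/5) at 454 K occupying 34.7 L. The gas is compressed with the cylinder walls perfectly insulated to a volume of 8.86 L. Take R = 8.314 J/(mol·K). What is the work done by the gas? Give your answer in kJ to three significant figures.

W ≈ -26.3 kJ

Adiabatic: TV^(γ−1) = const with γ = 7/5.
T₂ = T₁ (V₁/V₂)^(γ−1) = 454 × (34.7/8.86)^0.4 = 454 × 1.726 = 783.8 K.
W_by = nCᵥ(T₁ − T₂) = (3.84)(20.79)(454 − 783.8) = -26324 J.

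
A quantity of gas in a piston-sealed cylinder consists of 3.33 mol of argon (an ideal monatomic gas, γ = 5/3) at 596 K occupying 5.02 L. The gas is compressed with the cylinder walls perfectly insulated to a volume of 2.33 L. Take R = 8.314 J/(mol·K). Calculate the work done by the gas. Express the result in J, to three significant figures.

W ≈ -16500 J

Adiabatic: TV^(γ−1) = const with γ = 5/3.
T₂ = T₁ (V₁/V₂)^(γ−1) = 596 × (5.02/2.33)^0.667 = 596 × 1.668 = 994.2 K.
W_by = nCᵥ(T₁ − T₂) = (3.33)(12.47)(596 − 994.2) = -16537 J.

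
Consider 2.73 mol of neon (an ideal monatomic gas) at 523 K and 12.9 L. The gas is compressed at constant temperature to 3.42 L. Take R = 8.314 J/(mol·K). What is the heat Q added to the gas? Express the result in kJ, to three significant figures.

Isothermal ⇒ ΔU = 0, so Q = W = nRT ln(V₂/V₁).
Q = (2.73)(8.314)(523) ln(3.42/12.9) = 11871 × -1.328 = -15759 J.

Q ≈ -15.8 kJ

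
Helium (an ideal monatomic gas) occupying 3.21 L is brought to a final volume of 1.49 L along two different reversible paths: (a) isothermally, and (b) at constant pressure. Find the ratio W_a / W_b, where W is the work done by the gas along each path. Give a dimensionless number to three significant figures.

Path (a) isothermal: W = P₁V₁ ln(V₂/V₁) → W_a/(P₁V₁) = -0.7675.
Path (b) isobaric: W = P₁(V₂ − V₁) → W_b/(P₁V₁) = -0.5358.
W_a / W_b = -0.7675 / -0.5358 = 1.432.

W_a / W_b ≈ 1.43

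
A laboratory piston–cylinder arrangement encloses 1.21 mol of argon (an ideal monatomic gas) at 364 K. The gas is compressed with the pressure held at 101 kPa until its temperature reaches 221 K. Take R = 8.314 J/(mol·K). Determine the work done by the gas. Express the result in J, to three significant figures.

W ≈ -1440 J

Isobaric: W = P ΔV = nR ΔT.
W = (1.21)(8.314)(221 − 364) = -1439 J.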